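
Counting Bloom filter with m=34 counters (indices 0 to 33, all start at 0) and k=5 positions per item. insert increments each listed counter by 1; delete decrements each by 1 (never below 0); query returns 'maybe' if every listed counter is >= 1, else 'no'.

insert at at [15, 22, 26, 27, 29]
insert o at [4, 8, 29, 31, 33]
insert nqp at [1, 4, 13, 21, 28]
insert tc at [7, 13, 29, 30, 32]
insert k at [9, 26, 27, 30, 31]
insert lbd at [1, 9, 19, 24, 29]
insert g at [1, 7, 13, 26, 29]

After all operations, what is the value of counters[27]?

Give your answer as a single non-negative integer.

Answer: 2

Derivation:
Step 1: insert at at [15, 22, 26, 27, 29] -> counters=[0,0,0,0,0,0,0,0,0,0,0,0,0,0,0,1,0,0,0,0,0,0,1,0,0,0,1,1,0,1,0,0,0,0]
Step 2: insert o at [4, 8, 29, 31, 33] -> counters=[0,0,0,0,1,0,0,0,1,0,0,0,0,0,0,1,0,0,0,0,0,0,1,0,0,0,1,1,0,2,0,1,0,1]
Step 3: insert nqp at [1, 4, 13, 21, 28] -> counters=[0,1,0,0,2,0,0,0,1,0,0,0,0,1,0,1,0,0,0,0,0,1,1,0,0,0,1,1,1,2,0,1,0,1]
Step 4: insert tc at [7, 13, 29, 30, 32] -> counters=[0,1,0,0,2,0,0,1,1,0,0,0,0,2,0,1,0,0,0,0,0,1,1,0,0,0,1,1,1,3,1,1,1,1]
Step 5: insert k at [9, 26, 27, 30, 31] -> counters=[0,1,0,0,2,0,0,1,1,1,0,0,0,2,0,1,0,0,0,0,0,1,1,0,0,0,2,2,1,3,2,2,1,1]
Step 6: insert lbd at [1, 9, 19, 24, 29] -> counters=[0,2,0,0,2,0,0,1,1,2,0,0,0,2,0,1,0,0,0,1,0,1,1,0,1,0,2,2,1,4,2,2,1,1]
Step 7: insert g at [1, 7, 13, 26, 29] -> counters=[0,3,0,0,2,0,0,2,1,2,0,0,0,3,0,1,0,0,0,1,0,1,1,0,1,0,3,2,1,5,2,2,1,1]
Final counters=[0,3,0,0,2,0,0,2,1,2,0,0,0,3,0,1,0,0,0,1,0,1,1,0,1,0,3,2,1,5,2,2,1,1] -> counters[27]=2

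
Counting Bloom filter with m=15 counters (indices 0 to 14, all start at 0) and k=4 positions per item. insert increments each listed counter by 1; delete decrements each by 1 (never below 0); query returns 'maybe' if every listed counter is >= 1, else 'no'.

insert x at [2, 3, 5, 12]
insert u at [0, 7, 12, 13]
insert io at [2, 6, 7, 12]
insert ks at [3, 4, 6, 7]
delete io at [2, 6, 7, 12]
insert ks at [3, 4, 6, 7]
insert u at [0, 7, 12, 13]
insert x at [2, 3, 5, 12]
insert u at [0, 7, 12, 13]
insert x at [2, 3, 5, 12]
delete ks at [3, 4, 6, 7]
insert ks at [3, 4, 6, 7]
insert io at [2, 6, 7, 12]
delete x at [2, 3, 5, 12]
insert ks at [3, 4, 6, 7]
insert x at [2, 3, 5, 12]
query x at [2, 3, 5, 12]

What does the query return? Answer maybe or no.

Answer: maybe

Derivation:
Step 1: insert x at [2, 3, 5, 12] -> counters=[0,0,1,1,0,1,0,0,0,0,0,0,1,0,0]
Step 2: insert u at [0, 7, 12, 13] -> counters=[1,0,1,1,0,1,0,1,0,0,0,0,2,1,0]
Step 3: insert io at [2, 6, 7, 12] -> counters=[1,0,2,1,0,1,1,2,0,0,0,0,3,1,0]
Step 4: insert ks at [3, 4, 6, 7] -> counters=[1,0,2,2,1,1,2,3,0,0,0,0,3,1,0]
Step 5: delete io at [2, 6, 7, 12] -> counters=[1,0,1,2,1,1,1,2,0,0,0,0,2,1,0]
Step 6: insert ks at [3, 4, 6, 7] -> counters=[1,0,1,3,2,1,2,3,0,0,0,0,2,1,0]
Step 7: insert u at [0, 7, 12, 13] -> counters=[2,0,1,3,2,1,2,4,0,0,0,0,3,2,0]
Step 8: insert x at [2, 3, 5, 12] -> counters=[2,0,2,4,2,2,2,4,0,0,0,0,4,2,0]
Step 9: insert u at [0, 7, 12, 13] -> counters=[3,0,2,4,2,2,2,5,0,0,0,0,5,3,0]
Step 10: insert x at [2, 3, 5, 12] -> counters=[3,0,3,5,2,3,2,5,0,0,0,0,6,3,0]
Step 11: delete ks at [3, 4, 6, 7] -> counters=[3,0,3,4,1,3,1,4,0,0,0,0,6,3,0]
Step 12: insert ks at [3, 4, 6, 7] -> counters=[3,0,3,5,2,3,2,5,0,0,0,0,6,3,0]
Step 13: insert io at [2, 6, 7, 12] -> counters=[3,0,4,5,2,3,3,6,0,0,0,0,7,3,0]
Step 14: delete x at [2, 3, 5, 12] -> counters=[3,0,3,4,2,2,3,6,0,0,0,0,6,3,0]
Step 15: insert ks at [3, 4, 6, 7] -> counters=[3,0,3,5,3,2,4,7,0,0,0,0,6,3,0]
Step 16: insert x at [2, 3, 5, 12] -> counters=[3,0,4,6,3,3,4,7,0,0,0,0,7,3,0]
Query x: check counters[2]=4 counters[3]=6 counters[5]=3 counters[12]=7 -> maybe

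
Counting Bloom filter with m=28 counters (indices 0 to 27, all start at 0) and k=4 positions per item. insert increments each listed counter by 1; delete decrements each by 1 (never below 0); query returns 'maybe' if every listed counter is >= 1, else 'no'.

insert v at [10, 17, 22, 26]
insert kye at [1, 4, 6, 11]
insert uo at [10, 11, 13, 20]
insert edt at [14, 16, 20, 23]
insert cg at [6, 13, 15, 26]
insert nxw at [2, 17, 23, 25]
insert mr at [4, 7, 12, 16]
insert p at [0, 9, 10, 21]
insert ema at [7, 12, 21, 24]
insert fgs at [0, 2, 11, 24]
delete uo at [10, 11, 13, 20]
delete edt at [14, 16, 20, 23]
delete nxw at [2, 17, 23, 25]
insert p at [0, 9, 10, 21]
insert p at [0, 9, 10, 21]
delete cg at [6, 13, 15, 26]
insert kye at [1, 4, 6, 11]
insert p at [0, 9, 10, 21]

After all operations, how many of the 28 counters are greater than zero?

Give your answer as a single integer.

Step 1: insert v at [10, 17, 22, 26] -> counters=[0,0,0,0,0,0,0,0,0,0,1,0,0,0,0,0,0,1,0,0,0,0,1,0,0,0,1,0]
Step 2: insert kye at [1, 4, 6, 11] -> counters=[0,1,0,0,1,0,1,0,0,0,1,1,0,0,0,0,0,1,0,0,0,0,1,0,0,0,1,0]
Step 3: insert uo at [10, 11, 13, 20] -> counters=[0,1,0,0,1,0,1,0,0,0,2,2,0,1,0,0,0,1,0,0,1,0,1,0,0,0,1,0]
Step 4: insert edt at [14, 16, 20, 23] -> counters=[0,1,0,0,1,0,1,0,0,0,2,2,0,1,1,0,1,1,0,0,2,0,1,1,0,0,1,0]
Step 5: insert cg at [6, 13, 15, 26] -> counters=[0,1,0,0,1,0,2,0,0,0,2,2,0,2,1,1,1,1,0,0,2,0,1,1,0,0,2,0]
Step 6: insert nxw at [2, 17, 23, 25] -> counters=[0,1,1,0,1,0,2,0,0,0,2,2,0,2,1,1,1,2,0,0,2,0,1,2,0,1,2,0]
Step 7: insert mr at [4, 7, 12, 16] -> counters=[0,1,1,0,2,0,2,1,0,0,2,2,1,2,1,1,2,2,0,0,2,0,1,2,0,1,2,0]
Step 8: insert p at [0, 9, 10, 21] -> counters=[1,1,1,0,2,0,2,1,0,1,3,2,1,2,1,1,2,2,0,0,2,1,1,2,0,1,2,0]
Step 9: insert ema at [7, 12, 21, 24] -> counters=[1,1,1,0,2,0,2,2,0,1,3,2,2,2,1,1,2,2,0,0,2,2,1,2,1,1,2,0]
Step 10: insert fgs at [0, 2, 11, 24] -> counters=[2,1,2,0,2,0,2,2,0,1,3,3,2,2,1,1,2,2,0,0,2,2,1,2,2,1,2,0]
Step 11: delete uo at [10, 11, 13, 20] -> counters=[2,1,2,0,2,0,2,2,0,1,2,2,2,1,1,1,2,2,0,0,1,2,1,2,2,1,2,0]
Step 12: delete edt at [14, 16, 20, 23] -> counters=[2,1,2,0,2,0,2,2,0,1,2,2,2,1,0,1,1,2,0,0,0,2,1,1,2,1,2,0]
Step 13: delete nxw at [2, 17, 23, 25] -> counters=[2,1,1,0,2,0,2,2,0,1,2,2,2,1,0,1,1,1,0,0,0,2,1,0,2,0,2,0]
Step 14: insert p at [0, 9, 10, 21] -> counters=[3,1,1,0,2,0,2,2,0,2,3,2,2,1,0,1,1,1,0,0,0,3,1,0,2,0,2,0]
Step 15: insert p at [0, 9, 10, 21] -> counters=[4,1,1,0,2,0,2,2,0,3,4,2,2,1,0,1,1,1,0,0,0,4,1,0,2,0,2,0]
Step 16: delete cg at [6, 13, 15, 26] -> counters=[4,1,1,0,2,0,1,2,0,3,4,2,2,0,0,0,1,1,0,0,0,4,1,0,2,0,1,0]
Step 17: insert kye at [1, 4, 6, 11] -> counters=[4,2,1,0,3,0,2,2,0,3,4,3,2,0,0,0,1,1,0,0,0,4,1,0,2,0,1,0]
Step 18: insert p at [0, 9, 10, 21] -> counters=[5,2,1,0,3,0,2,2,0,4,5,3,2,0,0,0,1,1,0,0,0,5,1,0,2,0,1,0]
Final counters=[5,2,1,0,3,0,2,2,0,4,5,3,2,0,0,0,1,1,0,0,0,5,1,0,2,0,1,0] -> 16 nonzero

Answer: 16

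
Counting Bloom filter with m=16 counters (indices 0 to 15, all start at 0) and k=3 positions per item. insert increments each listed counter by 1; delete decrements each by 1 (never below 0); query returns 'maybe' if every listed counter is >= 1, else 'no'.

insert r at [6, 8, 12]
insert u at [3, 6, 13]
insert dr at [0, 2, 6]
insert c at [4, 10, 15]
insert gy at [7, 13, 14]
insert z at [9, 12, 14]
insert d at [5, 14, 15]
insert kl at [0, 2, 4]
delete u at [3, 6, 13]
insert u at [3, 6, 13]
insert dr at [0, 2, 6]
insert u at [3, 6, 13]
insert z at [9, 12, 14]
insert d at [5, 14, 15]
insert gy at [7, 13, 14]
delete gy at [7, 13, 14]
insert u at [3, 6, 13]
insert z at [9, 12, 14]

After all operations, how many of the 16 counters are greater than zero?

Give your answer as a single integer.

Step 1: insert r at [6, 8, 12] -> counters=[0,0,0,0,0,0,1,0,1,0,0,0,1,0,0,0]
Step 2: insert u at [3, 6, 13] -> counters=[0,0,0,1,0,0,2,0,1,0,0,0,1,1,0,0]
Step 3: insert dr at [0, 2, 6] -> counters=[1,0,1,1,0,0,3,0,1,0,0,0,1,1,0,0]
Step 4: insert c at [4, 10, 15] -> counters=[1,0,1,1,1,0,3,0,1,0,1,0,1,1,0,1]
Step 5: insert gy at [7, 13, 14] -> counters=[1,0,1,1,1,0,3,1,1,0,1,0,1,2,1,1]
Step 6: insert z at [9, 12, 14] -> counters=[1,0,1,1,1,0,3,1,1,1,1,0,2,2,2,1]
Step 7: insert d at [5, 14, 15] -> counters=[1,0,1,1,1,1,3,1,1,1,1,0,2,2,3,2]
Step 8: insert kl at [0, 2, 4] -> counters=[2,0,2,1,2,1,3,1,1,1,1,0,2,2,3,2]
Step 9: delete u at [3, 6, 13] -> counters=[2,0,2,0,2,1,2,1,1,1,1,0,2,1,3,2]
Step 10: insert u at [3, 6, 13] -> counters=[2,0,2,1,2,1,3,1,1,1,1,0,2,2,3,2]
Step 11: insert dr at [0, 2, 6] -> counters=[3,0,3,1,2,1,4,1,1,1,1,0,2,2,3,2]
Step 12: insert u at [3, 6, 13] -> counters=[3,0,3,2,2,1,5,1,1,1,1,0,2,3,3,2]
Step 13: insert z at [9, 12, 14] -> counters=[3,0,3,2,2,1,5,1,1,2,1,0,3,3,4,2]
Step 14: insert d at [5, 14, 15] -> counters=[3,0,3,2,2,2,5,1,1,2,1,0,3,3,5,3]
Step 15: insert gy at [7, 13, 14] -> counters=[3,0,3,2,2,2,5,2,1,2,1,0,3,4,6,3]
Step 16: delete gy at [7, 13, 14] -> counters=[3,0,3,2,2,2,5,1,1,2,1,0,3,3,5,3]
Step 17: insert u at [3, 6, 13] -> counters=[3,0,3,3,2,2,6,1,1,2,1,0,3,4,5,3]
Step 18: insert z at [9, 12, 14] -> counters=[3,0,3,3,2,2,6,1,1,3,1,0,4,4,6,3]
Final counters=[3,0,3,3,2,2,6,1,1,3,1,0,4,4,6,3] -> 14 nonzero

Answer: 14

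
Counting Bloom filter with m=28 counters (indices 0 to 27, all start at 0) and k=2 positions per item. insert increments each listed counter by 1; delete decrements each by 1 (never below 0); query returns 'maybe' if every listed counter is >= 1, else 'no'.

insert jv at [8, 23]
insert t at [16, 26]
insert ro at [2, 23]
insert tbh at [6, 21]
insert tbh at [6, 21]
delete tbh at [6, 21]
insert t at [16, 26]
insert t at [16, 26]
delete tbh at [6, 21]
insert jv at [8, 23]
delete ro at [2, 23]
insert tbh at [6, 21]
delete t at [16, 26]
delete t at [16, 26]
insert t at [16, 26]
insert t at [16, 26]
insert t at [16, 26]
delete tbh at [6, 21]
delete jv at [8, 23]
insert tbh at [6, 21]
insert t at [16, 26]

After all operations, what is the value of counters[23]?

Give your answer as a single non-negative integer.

Answer: 1

Derivation:
Step 1: insert jv at [8, 23] -> counters=[0,0,0,0,0,0,0,0,1,0,0,0,0,0,0,0,0,0,0,0,0,0,0,1,0,0,0,0]
Step 2: insert t at [16, 26] -> counters=[0,0,0,0,0,0,0,0,1,0,0,0,0,0,0,0,1,0,0,0,0,0,0,1,0,0,1,0]
Step 3: insert ro at [2, 23] -> counters=[0,0,1,0,0,0,0,0,1,0,0,0,0,0,0,0,1,0,0,0,0,0,0,2,0,0,1,0]
Step 4: insert tbh at [6, 21] -> counters=[0,0,1,0,0,0,1,0,1,0,0,0,0,0,0,0,1,0,0,0,0,1,0,2,0,0,1,0]
Step 5: insert tbh at [6, 21] -> counters=[0,0,1,0,0,0,2,0,1,0,0,0,0,0,0,0,1,0,0,0,0,2,0,2,0,0,1,0]
Step 6: delete tbh at [6, 21] -> counters=[0,0,1,0,0,0,1,0,1,0,0,0,0,0,0,0,1,0,0,0,0,1,0,2,0,0,1,0]
Step 7: insert t at [16, 26] -> counters=[0,0,1,0,0,0,1,0,1,0,0,0,0,0,0,0,2,0,0,0,0,1,0,2,0,0,2,0]
Step 8: insert t at [16, 26] -> counters=[0,0,1,0,0,0,1,0,1,0,0,0,0,0,0,0,3,0,0,0,0,1,0,2,0,0,3,0]
Step 9: delete tbh at [6, 21] -> counters=[0,0,1,0,0,0,0,0,1,0,0,0,0,0,0,0,3,0,0,0,0,0,0,2,0,0,3,0]
Step 10: insert jv at [8, 23] -> counters=[0,0,1,0,0,0,0,0,2,0,0,0,0,0,0,0,3,0,0,0,0,0,0,3,0,0,3,0]
Step 11: delete ro at [2, 23] -> counters=[0,0,0,0,0,0,0,0,2,0,0,0,0,0,0,0,3,0,0,0,0,0,0,2,0,0,3,0]
Step 12: insert tbh at [6, 21] -> counters=[0,0,0,0,0,0,1,0,2,0,0,0,0,0,0,0,3,0,0,0,0,1,0,2,0,0,3,0]
Step 13: delete t at [16, 26] -> counters=[0,0,0,0,0,0,1,0,2,0,0,0,0,0,0,0,2,0,0,0,0,1,0,2,0,0,2,0]
Step 14: delete t at [16, 26] -> counters=[0,0,0,0,0,0,1,0,2,0,0,0,0,0,0,0,1,0,0,0,0,1,0,2,0,0,1,0]
Step 15: insert t at [16, 26] -> counters=[0,0,0,0,0,0,1,0,2,0,0,0,0,0,0,0,2,0,0,0,0,1,0,2,0,0,2,0]
Step 16: insert t at [16, 26] -> counters=[0,0,0,0,0,0,1,0,2,0,0,0,0,0,0,0,3,0,0,0,0,1,0,2,0,0,3,0]
Step 17: insert t at [16, 26] -> counters=[0,0,0,0,0,0,1,0,2,0,0,0,0,0,0,0,4,0,0,0,0,1,0,2,0,0,4,0]
Step 18: delete tbh at [6, 21] -> counters=[0,0,0,0,0,0,0,0,2,0,0,0,0,0,0,0,4,0,0,0,0,0,0,2,0,0,4,0]
Step 19: delete jv at [8, 23] -> counters=[0,0,0,0,0,0,0,0,1,0,0,0,0,0,0,0,4,0,0,0,0,0,0,1,0,0,4,0]
Step 20: insert tbh at [6, 21] -> counters=[0,0,0,0,0,0,1,0,1,0,0,0,0,0,0,0,4,0,0,0,0,1,0,1,0,0,4,0]
Step 21: insert t at [16, 26] -> counters=[0,0,0,0,0,0,1,0,1,0,0,0,0,0,0,0,5,0,0,0,0,1,0,1,0,0,5,0]
Final counters=[0,0,0,0,0,0,1,0,1,0,0,0,0,0,0,0,5,0,0,0,0,1,0,1,0,0,5,0] -> counters[23]=1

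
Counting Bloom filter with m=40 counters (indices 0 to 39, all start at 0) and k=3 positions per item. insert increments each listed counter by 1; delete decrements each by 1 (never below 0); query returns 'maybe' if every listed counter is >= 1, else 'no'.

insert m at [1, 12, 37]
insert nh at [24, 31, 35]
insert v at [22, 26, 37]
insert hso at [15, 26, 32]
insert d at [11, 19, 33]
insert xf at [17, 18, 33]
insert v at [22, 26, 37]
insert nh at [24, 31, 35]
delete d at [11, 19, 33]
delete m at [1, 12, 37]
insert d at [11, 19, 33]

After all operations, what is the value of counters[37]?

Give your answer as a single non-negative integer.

Answer: 2

Derivation:
Step 1: insert m at [1, 12, 37] -> counters=[0,1,0,0,0,0,0,0,0,0,0,0,1,0,0,0,0,0,0,0,0,0,0,0,0,0,0,0,0,0,0,0,0,0,0,0,0,1,0,0]
Step 2: insert nh at [24, 31, 35] -> counters=[0,1,0,0,0,0,0,0,0,0,0,0,1,0,0,0,0,0,0,0,0,0,0,0,1,0,0,0,0,0,0,1,0,0,0,1,0,1,0,0]
Step 3: insert v at [22, 26, 37] -> counters=[0,1,0,0,0,0,0,0,0,0,0,0,1,0,0,0,0,0,0,0,0,0,1,0,1,0,1,0,0,0,0,1,0,0,0,1,0,2,0,0]
Step 4: insert hso at [15, 26, 32] -> counters=[0,1,0,0,0,0,0,0,0,0,0,0,1,0,0,1,0,0,0,0,0,0,1,0,1,0,2,0,0,0,0,1,1,0,0,1,0,2,0,0]
Step 5: insert d at [11, 19, 33] -> counters=[0,1,0,0,0,0,0,0,0,0,0,1,1,0,0,1,0,0,0,1,0,0,1,0,1,0,2,0,0,0,0,1,1,1,0,1,0,2,0,0]
Step 6: insert xf at [17, 18, 33] -> counters=[0,1,0,0,0,0,0,0,0,0,0,1,1,0,0,1,0,1,1,1,0,0,1,0,1,0,2,0,0,0,0,1,1,2,0,1,0,2,0,0]
Step 7: insert v at [22, 26, 37] -> counters=[0,1,0,0,0,0,0,0,0,0,0,1,1,0,0,1,0,1,1,1,0,0,2,0,1,0,3,0,0,0,0,1,1,2,0,1,0,3,0,0]
Step 8: insert nh at [24, 31, 35] -> counters=[0,1,0,0,0,0,0,0,0,0,0,1,1,0,0,1,0,1,1,1,0,0,2,0,2,0,3,0,0,0,0,2,1,2,0,2,0,3,0,0]
Step 9: delete d at [11, 19, 33] -> counters=[0,1,0,0,0,0,0,0,0,0,0,0,1,0,0,1,0,1,1,0,0,0,2,0,2,0,3,0,0,0,0,2,1,1,0,2,0,3,0,0]
Step 10: delete m at [1, 12, 37] -> counters=[0,0,0,0,0,0,0,0,0,0,0,0,0,0,0,1,0,1,1,0,0,0,2,0,2,0,3,0,0,0,0,2,1,1,0,2,0,2,0,0]
Step 11: insert d at [11, 19, 33] -> counters=[0,0,0,0,0,0,0,0,0,0,0,1,0,0,0,1,0,1,1,1,0,0,2,0,2,0,3,0,0,0,0,2,1,2,0,2,0,2,0,0]
Final counters=[0,0,0,0,0,0,0,0,0,0,0,1,0,0,0,1,0,1,1,1,0,0,2,0,2,0,3,0,0,0,0,2,1,2,0,2,0,2,0,0] -> counters[37]=2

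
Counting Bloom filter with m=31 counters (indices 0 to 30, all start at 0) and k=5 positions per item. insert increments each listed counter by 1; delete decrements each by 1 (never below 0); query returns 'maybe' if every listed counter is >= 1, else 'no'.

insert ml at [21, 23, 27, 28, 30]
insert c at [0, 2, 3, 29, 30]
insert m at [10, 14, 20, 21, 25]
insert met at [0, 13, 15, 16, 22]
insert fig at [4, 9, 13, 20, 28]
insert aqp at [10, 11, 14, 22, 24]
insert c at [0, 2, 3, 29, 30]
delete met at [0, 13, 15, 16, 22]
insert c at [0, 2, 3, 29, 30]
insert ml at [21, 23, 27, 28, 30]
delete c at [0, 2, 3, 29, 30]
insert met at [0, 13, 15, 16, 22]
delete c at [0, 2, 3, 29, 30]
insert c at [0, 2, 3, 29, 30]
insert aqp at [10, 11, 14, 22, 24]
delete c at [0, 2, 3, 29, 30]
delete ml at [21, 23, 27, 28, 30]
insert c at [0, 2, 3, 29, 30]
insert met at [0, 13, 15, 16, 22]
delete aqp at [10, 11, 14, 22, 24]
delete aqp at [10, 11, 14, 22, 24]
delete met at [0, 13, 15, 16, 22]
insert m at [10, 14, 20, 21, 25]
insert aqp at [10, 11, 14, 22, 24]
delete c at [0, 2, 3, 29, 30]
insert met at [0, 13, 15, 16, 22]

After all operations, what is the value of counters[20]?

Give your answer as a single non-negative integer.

Step 1: insert ml at [21, 23, 27, 28, 30] -> counters=[0,0,0,0,0,0,0,0,0,0,0,0,0,0,0,0,0,0,0,0,0,1,0,1,0,0,0,1,1,0,1]
Step 2: insert c at [0, 2, 3, 29, 30] -> counters=[1,0,1,1,0,0,0,0,0,0,0,0,0,0,0,0,0,0,0,0,0,1,0,1,0,0,0,1,1,1,2]
Step 3: insert m at [10, 14, 20, 21, 25] -> counters=[1,0,1,1,0,0,0,0,0,0,1,0,0,0,1,0,0,0,0,0,1,2,0,1,0,1,0,1,1,1,2]
Step 4: insert met at [0, 13, 15, 16, 22] -> counters=[2,0,1,1,0,0,0,0,0,0,1,0,0,1,1,1,1,0,0,0,1,2,1,1,0,1,0,1,1,1,2]
Step 5: insert fig at [4, 9, 13, 20, 28] -> counters=[2,0,1,1,1,0,0,0,0,1,1,0,0,2,1,1,1,0,0,0,2,2,1,1,0,1,0,1,2,1,2]
Step 6: insert aqp at [10, 11, 14, 22, 24] -> counters=[2,0,1,1,1,0,0,0,0,1,2,1,0,2,2,1,1,0,0,0,2,2,2,1,1,1,0,1,2,1,2]
Step 7: insert c at [0, 2, 3, 29, 30] -> counters=[3,0,2,2,1,0,0,0,0,1,2,1,0,2,2,1,1,0,0,0,2,2,2,1,1,1,0,1,2,2,3]
Step 8: delete met at [0, 13, 15, 16, 22] -> counters=[2,0,2,2,1,0,0,0,0,1,2,1,0,1,2,0,0,0,0,0,2,2,1,1,1,1,0,1,2,2,3]
Step 9: insert c at [0, 2, 3, 29, 30] -> counters=[3,0,3,3,1,0,0,0,0,1,2,1,0,1,2,0,0,0,0,0,2,2,1,1,1,1,0,1,2,3,4]
Step 10: insert ml at [21, 23, 27, 28, 30] -> counters=[3,0,3,3,1,0,0,0,0,1,2,1,0,1,2,0,0,0,0,0,2,3,1,2,1,1,0,2,3,3,5]
Step 11: delete c at [0, 2, 3, 29, 30] -> counters=[2,0,2,2,1,0,0,0,0,1,2,1,0,1,2,0,0,0,0,0,2,3,1,2,1,1,0,2,3,2,4]
Step 12: insert met at [0, 13, 15, 16, 22] -> counters=[3,0,2,2,1,0,0,0,0,1,2,1,0,2,2,1,1,0,0,0,2,3,2,2,1,1,0,2,3,2,4]
Step 13: delete c at [0, 2, 3, 29, 30] -> counters=[2,0,1,1,1,0,0,0,0,1,2,1,0,2,2,1,1,0,0,0,2,3,2,2,1,1,0,2,3,1,3]
Step 14: insert c at [0, 2, 3, 29, 30] -> counters=[3,0,2,2,1,0,0,0,0,1,2,1,0,2,2,1,1,0,0,0,2,3,2,2,1,1,0,2,3,2,4]
Step 15: insert aqp at [10, 11, 14, 22, 24] -> counters=[3,0,2,2,1,0,0,0,0,1,3,2,0,2,3,1,1,0,0,0,2,3,3,2,2,1,0,2,3,2,4]
Step 16: delete c at [0, 2, 3, 29, 30] -> counters=[2,0,1,1,1,0,0,0,0,1,3,2,0,2,3,1,1,0,0,0,2,3,3,2,2,1,0,2,3,1,3]
Step 17: delete ml at [21, 23, 27, 28, 30] -> counters=[2,0,1,1,1,0,0,0,0,1,3,2,0,2,3,1,1,0,0,0,2,2,3,1,2,1,0,1,2,1,2]
Step 18: insert c at [0, 2, 3, 29, 30] -> counters=[3,0,2,2,1,0,0,0,0,1,3,2,0,2,3,1,1,0,0,0,2,2,3,1,2,1,0,1,2,2,3]
Step 19: insert met at [0, 13, 15, 16, 22] -> counters=[4,0,2,2,1,0,0,0,0,1,3,2,0,3,3,2,2,0,0,0,2,2,4,1,2,1,0,1,2,2,3]
Step 20: delete aqp at [10, 11, 14, 22, 24] -> counters=[4,0,2,2,1,0,0,0,0,1,2,1,0,3,2,2,2,0,0,0,2,2,3,1,1,1,0,1,2,2,3]
Step 21: delete aqp at [10, 11, 14, 22, 24] -> counters=[4,0,2,2,1,0,0,0,0,1,1,0,0,3,1,2,2,0,0,0,2,2,2,1,0,1,0,1,2,2,3]
Step 22: delete met at [0, 13, 15, 16, 22] -> counters=[3,0,2,2,1,0,0,0,0,1,1,0,0,2,1,1,1,0,0,0,2,2,1,1,0,1,0,1,2,2,3]
Step 23: insert m at [10, 14, 20, 21, 25] -> counters=[3,0,2,2,1,0,0,0,0,1,2,0,0,2,2,1,1,0,0,0,3,3,1,1,0,2,0,1,2,2,3]
Step 24: insert aqp at [10, 11, 14, 22, 24] -> counters=[3,0,2,2,1,0,0,0,0,1,3,1,0,2,3,1,1,0,0,0,3,3,2,1,1,2,0,1,2,2,3]
Step 25: delete c at [0, 2, 3, 29, 30] -> counters=[2,0,1,1,1,0,0,0,0,1,3,1,0,2,3,1,1,0,0,0,3,3,2,1,1,2,0,1,2,1,2]
Step 26: insert met at [0, 13, 15, 16, 22] -> counters=[3,0,1,1,1,0,0,0,0,1,3,1,0,3,3,2,2,0,0,0,3,3,3,1,1,2,0,1,2,1,2]
Final counters=[3,0,1,1,1,0,0,0,0,1,3,1,0,3,3,2,2,0,0,0,3,3,3,1,1,2,0,1,2,1,2] -> counters[20]=3

Answer: 3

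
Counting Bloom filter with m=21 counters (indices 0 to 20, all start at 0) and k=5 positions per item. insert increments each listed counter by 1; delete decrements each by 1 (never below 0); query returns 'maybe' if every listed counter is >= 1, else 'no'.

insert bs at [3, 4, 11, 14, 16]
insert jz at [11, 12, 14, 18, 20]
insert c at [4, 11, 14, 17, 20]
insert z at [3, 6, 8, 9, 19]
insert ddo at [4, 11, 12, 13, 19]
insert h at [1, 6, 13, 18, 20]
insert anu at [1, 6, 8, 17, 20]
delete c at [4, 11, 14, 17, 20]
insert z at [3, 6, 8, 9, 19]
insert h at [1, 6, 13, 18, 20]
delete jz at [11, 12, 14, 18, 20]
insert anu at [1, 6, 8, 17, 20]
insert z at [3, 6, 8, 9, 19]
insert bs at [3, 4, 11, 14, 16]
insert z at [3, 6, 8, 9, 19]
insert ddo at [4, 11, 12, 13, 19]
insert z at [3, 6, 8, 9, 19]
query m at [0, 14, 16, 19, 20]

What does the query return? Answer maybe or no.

Answer: no

Derivation:
Step 1: insert bs at [3, 4, 11, 14, 16] -> counters=[0,0,0,1,1,0,0,0,0,0,0,1,0,0,1,0,1,0,0,0,0]
Step 2: insert jz at [11, 12, 14, 18, 20] -> counters=[0,0,0,1,1,0,0,0,0,0,0,2,1,0,2,0,1,0,1,0,1]
Step 3: insert c at [4, 11, 14, 17, 20] -> counters=[0,0,0,1,2,0,0,0,0,0,0,3,1,0,3,0,1,1,1,0,2]
Step 4: insert z at [3, 6, 8, 9, 19] -> counters=[0,0,0,2,2,0,1,0,1,1,0,3,1,0,3,0,1,1,1,1,2]
Step 5: insert ddo at [4, 11, 12, 13, 19] -> counters=[0,0,0,2,3,0,1,0,1,1,0,4,2,1,3,0,1,1,1,2,2]
Step 6: insert h at [1, 6, 13, 18, 20] -> counters=[0,1,0,2,3,0,2,0,1,1,0,4,2,2,3,0,1,1,2,2,3]
Step 7: insert anu at [1, 6, 8, 17, 20] -> counters=[0,2,0,2,3,0,3,0,2,1,0,4,2,2,3,0,1,2,2,2,4]
Step 8: delete c at [4, 11, 14, 17, 20] -> counters=[0,2,0,2,2,0,3,0,2,1,0,3,2,2,2,0,1,1,2,2,3]
Step 9: insert z at [3, 6, 8, 9, 19] -> counters=[0,2,0,3,2,0,4,0,3,2,0,3,2,2,2,0,1,1,2,3,3]
Step 10: insert h at [1, 6, 13, 18, 20] -> counters=[0,3,0,3,2,0,5,0,3,2,0,3,2,3,2,0,1,1,3,3,4]
Step 11: delete jz at [11, 12, 14, 18, 20] -> counters=[0,3,0,3,2,0,5,0,3,2,0,2,1,3,1,0,1,1,2,3,3]
Step 12: insert anu at [1, 6, 8, 17, 20] -> counters=[0,4,0,3,2,0,6,0,4,2,0,2,1,3,1,0,1,2,2,3,4]
Step 13: insert z at [3, 6, 8, 9, 19] -> counters=[0,4,0,4,2,0,7,0,5,3,0,2,1,3,1,0,1,2,2,4,4]
Step 14: insert bs at [3, 4, 11, 14, 16] -> counters=[0,4,0,5,3,0,7,0,5,3,0,3,1,3,2,0,2,2,2,4,4]
Step 15: insert z at [3, 6, 8, 9, 19] -> counters=[0,4,0,6,3,0,8,0,6,4,0,3,1,3,2,0,2,2,2,5,4]
Step 16: insert ddo at [4, 11, 12, 13, 19] -> counters=[0,4,0,6,4,0,8,0,6,4,0,4,2,4,2,0,2,2,2,6,4]
Step 17: insert z at [3, 6, 8, 9, 19] -> counters=[0,4,0,7,4,0,9,0,7,5,0,4,2,4,2,0,2,2,2,7,4]
Query m: check counters[0]=0 counters[14]=2 counters[16]=2 counters[19]=7 counters[20]=4 -> no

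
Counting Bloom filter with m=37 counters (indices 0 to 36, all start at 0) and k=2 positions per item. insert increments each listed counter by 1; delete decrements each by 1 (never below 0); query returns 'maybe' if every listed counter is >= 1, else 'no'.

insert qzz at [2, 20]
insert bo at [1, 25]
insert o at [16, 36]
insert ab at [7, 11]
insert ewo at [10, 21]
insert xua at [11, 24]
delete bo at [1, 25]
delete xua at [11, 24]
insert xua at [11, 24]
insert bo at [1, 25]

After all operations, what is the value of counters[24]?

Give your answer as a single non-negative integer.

Answer: 1

Derivation:
Step 1: insert qzz at [2, 20] -> counters=[0,0,1,0,0,0,0,0,0,0,0,0,0,0,0,0,0,0,0,0,1,0,0,0,0,0,0,0,0,0,0,0,0,0,0,0,0]
Step 2: insert bo at [1, 25] -> counters=[0,1,1,0,0,0,0,0,0,0,0,0,0,0,0,0,0,0,0,0,1,0,0,0,0,1,0,0,0,0,0,0,0,0,0,0,0]
Step 3: insert o at [16, 36] -> counters=[0,1,1,0,0,0,0,0,0,0,0,0,0,0,0,0,1,0,0,0,1,0,0,0,0,1,0,0,0,0,0,0,0,0,0,0,1]
Step 4: insert ab at [7, 11] -> counters=[0,1,1,0,0,0,0,1,0,0,0,1,0,0,0,0,1,0,0,0,1,0,0,0,0,1,0,0,0,0,0,0,0,0,0,0,1]
Step 5: insert ewo at [10, 21] -> counters=[0,1,1,0,0,0,0,1,0,0,1,1,0,0,0,0,1,0,0,0,1,1,0,0,0,1,0,0,0,0,0,0,0,0,0,0,1]
Step 6: insert xua at [11, 24] -> counters=[0,1,1,0,0,0,0,1,0,0,1,2,0,0,0,0,1,0,0,0,1,1,0,0,1,1,0,0,0,0,0,0,0,0,0,0,1]
Step 7: delete bo at [1, 25] -> counters=[0,0,1,0,0,0,0,1,0,0,1,2,0,0,0,0,1,0,0,0,1,1,0,0,1,0,0,0,0,0,0,0,0,0,0,0,1]
Step 8: delete xua at [11, 24] -> counters=[0,0,1,0,0,0,0,1,0,0,1,1,0,0,0,0,1,0,0,0,1,1,0,0,0,0,0,0,0,0,0,0,0,0,0,0,1]
Step 9: insert xua at [11, 24] -> counters=[0,0,1,0,0,0,0,1,0,0,1,2,0,0,0,0,1,0,0,0,1,1,0,0,1,0,0,0,0,0,0,0,0,0,0,0,1]
Step 10: insert bo at [1, 25] -> counters=[0,1,1,0,0,0,0,1,0,0,1,2,0,0,0,0,1,0,0,0,1,1,0,0,1,1,0,0,0,0,0,0,0,0,0,0,1]
Final counters=[0,1,1,0,0,0,0,1,0,0,1,2,0,0,0,0,1,0,0,0,1,1,0,0,1,1,0,0,0,0,0,0,0,0,0,0,1] -> counters[24]=1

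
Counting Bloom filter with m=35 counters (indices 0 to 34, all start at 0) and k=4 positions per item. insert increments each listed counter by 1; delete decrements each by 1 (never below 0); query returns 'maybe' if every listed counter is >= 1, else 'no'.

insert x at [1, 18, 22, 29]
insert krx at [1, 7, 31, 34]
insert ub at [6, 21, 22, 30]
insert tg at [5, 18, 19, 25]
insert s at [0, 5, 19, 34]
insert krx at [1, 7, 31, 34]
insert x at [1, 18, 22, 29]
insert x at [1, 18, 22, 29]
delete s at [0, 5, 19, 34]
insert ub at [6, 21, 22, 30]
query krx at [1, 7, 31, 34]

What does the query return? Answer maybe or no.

Answer: maybe

Derivation:
Step 1: insert x at [1, 18, 22, 29] -> counters=[0,1,0,0,0,0,0,0,0,0,0,0,0,0,0,0,0,0,1,0,0,0,1,0,0,0,0,0,0,1,0,0,0,0,0]
Step 2: insert krx at [1, 7, 31, 34] -> counters=[0,2,0,0,0,0,0,1,0,0,0,0,0,0,0,0,0,0,1,0,0,0,1,0,0,0,0,0,0,1,0,1,0,0,1]
Step 3: insert ub at [6, 21, 22, 30] -> counters=[0,2,0,0,0,0,1,1,0,0,0,0,0,0,0,0,0,0,1,0,0,1,2,0,0,0,0,0,0,1,1,1,0,0,1]
Step 4: insert tg at [5, 18, 19, 25] -> counters=[0,2,0,0,0,1,1,1,0,0,0,0,0,0,0,0,0,0,2,1,0,1,2,0,0,1,0,0,0,1,1,1,0,0,1]
Step 5: insert s at [0, 5, 19, 34] -> counters=[1,2,0,0,0,2,1,1,0,0,0,0,0,0,0,0,0,0,2,2,0,1,2,0,0,1,0,0,0,1,1,1,0,0,2]
Step 6: insert krx at [1, 7, 31, 34] -> counters=[1,3,0,0,0,2,1,2,0,0,0,0,0,0,0,0,0,0,2,2,0,1,2,0,0,1,0,0,0,1,1,2,0,0,3]
Step 7: insert x at [1, 18, 22, 29] -> counters=[1,4,0,0,0,2,1,2,0,0,0,0,0,0,0,0,0,0,3,2,0,1,3,0,0,1,0,0,0,2,1,2,0,0,3]
Step 8: insert x at [1, 18, 22, 29] -> counters=[1,5,0,0,0,2,1,2,0,0,0,0,0,0,0,0,0,0,4,2,0,1,4,0,0,1,0,0,0,3,1,2,0,0,3]
Step 9: delete s at [0, 5, 19, 34] -> counters=[0,5,0,0,0,1,1,2,0,0,0,0,0,0,0,0,0,0,4,1,0,1,4,0,0,1,0,0,0,3,1,2,0,0,2]
Step 10: insert ub at [6, 21, 22, 30] -> counters=[0,5,0,0,0,1,2,2,0,0,0,0,0,0,0,0,0,0,4,1,0,2,5,0,0,1,0,0,0,3,2,2,0,0,2]
Query krx: check counters[1]=5 counters[7]=2 counters[31]=2 counters[34]=2 -> maybe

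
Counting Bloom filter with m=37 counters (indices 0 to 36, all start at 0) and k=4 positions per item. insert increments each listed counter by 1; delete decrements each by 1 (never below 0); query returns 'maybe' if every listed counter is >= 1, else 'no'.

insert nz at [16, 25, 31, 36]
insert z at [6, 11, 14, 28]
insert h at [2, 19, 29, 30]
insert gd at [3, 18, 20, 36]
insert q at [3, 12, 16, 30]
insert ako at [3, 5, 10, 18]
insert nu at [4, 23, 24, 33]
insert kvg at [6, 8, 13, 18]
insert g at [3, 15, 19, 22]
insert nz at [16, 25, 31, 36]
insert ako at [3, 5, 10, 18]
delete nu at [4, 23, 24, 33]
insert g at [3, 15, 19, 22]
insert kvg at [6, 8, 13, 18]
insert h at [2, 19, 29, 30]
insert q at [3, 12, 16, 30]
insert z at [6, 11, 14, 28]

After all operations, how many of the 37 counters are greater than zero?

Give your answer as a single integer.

Answer: 22

Derivation:
Step 1: insert nz at [16, 25, 31, 36] -> counters=[0,0,0,0,0,0,0,0,0,0,0,0,0,0,0,0,1,0,0,0,0,0,0,0,0,1,0,0,0,0,0,1,0,0,0,0,1]
Step 2: insert z at [6, 11, 14, 28] -> counters=[0,0,0,0,0,0,1,0,0,0,0,1,0,0,1,0,1,0,0,0,0,0,0,0,0,1,0,0,1,0,0,1,0,0,0,0,1]
Step 3: insert h at [2, 19, 29, 30] -> counters=[0,0,1,0,0,0,1,0,0,0,0,1,0,0,1,0,1,0,0,1,0,0,0,0,0,1,0,0,1,1,1,1,0,0,0,0,1]
Step 4: insert gd at [3, 18, 20, 36] -> counters=[0,0,1,1,0,0,1,0,0,0,0,1,0,0,1,0,1,0,1,1,1,0,0,0,0,1,0,0,1,1,1,1,0,0,0,0,2]
Step 5: insert q at [3, 12, 16, 30] -> counters=[0,0,1,2,0,0,1,0,0,0,0,1,1,0,1,0,2,0,1,1,1,0,0,0,0,1,0,0,1,1,2,1,0,0,0,0,2]
Step 6: insert ako at [3, 5, 10, 18] -> counters=[0,0,1,3,0,1,1,0,0,0,1,1,1,0,1,0,2,0,2,1,1,0,0,0,0,1,0,0,1,1,2,1,0,0,0,0,2]
Step 7: insert nu at [4, 23, 24, 33] -> counters=[0,0,1,3,1,1,1,0,0,0,1,1,1,0,1,0,2,0,2,1,1,0,0,1,1,1,0,0,1,1,2,1,0,1,0,0,2]
Step 8: insert kvg at [6, 8, 13, 18] -> counters=[0,0,1,3,1,1,2,0,1,0,1,1,1,1,1,0,2,0,3,1,1,0,0,1,1,1,0,0,1,1,2,1,0,1,0,0,2]
Step 9: insert g at [3, 15, 19, 22] -> counters=[0,0,1,4,1,1,2,0,1,0,1,1,1,1,1,1,2,0,3,2,1,0,1,1,1,1,0,0,1,1,2,1,0,1,0,0,2]
Step 10: insert nz at [16, 25, 31, 36] -> counters=[0,0,1,4,1,1,2,0,1,0,1,1,1,1,1,1,3,0,3,2,1,0,1,1,1,2,0,0,1,1,2,2,0,1,0,0,3]
Step 11: insert ako at [3, 5, 10, 18] -> counters=[0,0,1,5,1,2,2,0,1,0,2,1,1,1,1,1,3,0,4,2,1,0,1,1,1,2,0,0,1,1,2,2,0,1,0,0,3]
Step 12: delete nu at [4, 23, 24, 33] -> counters=[0,0,1,5,0,2,2,0,1,0,2,1,1,1,1,1,3,0,4,2,1,0,1,0,0,2,0,0,1,1,2,2,0,0,0,0,3]
Step 13: insert g at [3, 15, 19, 22] -> counters=[0,0,1,6,0,2,2,0,1,0,2,1,1,1,1,2,3,0,4,3,1,0,2,0,0,2,0,0,1,1,2,2,0,0,0,0,3]
Step 14: insert kvg at [6, 8, 13, 18] -> counters=[0,0,1,6,0,2,3,0,2,0,2,1,1,2,1,2,3,0,5,3,1,0,2,0,0,2,0,0,1,1,2,2,0,0,0,0,3]
Step 15: insert h at [2, 19, 29, 30] -> counters=[0,0,2,6,0,2,3,0,2,0,2,1,1,2,1,2,3,0,5,4,1,0,2,0,0,2,0,0,1,2,3,2,0,0,0,0,3]
Step 16: insert q at [3, 12, 16, 30] -> counters=[0,0,2,7,0,2,3,0,2,0,2,1,2,2,1,2,4,0,5,4,1,0,2,0,0,2,0,0,1,2,4,2,0,0,0,0,3]
Step 17: insert z at [6, 11, 14, 28] -> counters=[0,0,2,7,0,2,4,0,2,0,2,2,2,2,2,2,4,0,5,4,1,0,2,0,0,2,0,0,2,2,4,2,0,0,0,0,3]
Final counters=[0,0,2,7,0,2,4,0,2,0,2,2,2,2,2,2,4,0,5,4,1,0,2,0,0,2,0,0,2,2,4,2,0,0,0,0,3] -> 22 nonzero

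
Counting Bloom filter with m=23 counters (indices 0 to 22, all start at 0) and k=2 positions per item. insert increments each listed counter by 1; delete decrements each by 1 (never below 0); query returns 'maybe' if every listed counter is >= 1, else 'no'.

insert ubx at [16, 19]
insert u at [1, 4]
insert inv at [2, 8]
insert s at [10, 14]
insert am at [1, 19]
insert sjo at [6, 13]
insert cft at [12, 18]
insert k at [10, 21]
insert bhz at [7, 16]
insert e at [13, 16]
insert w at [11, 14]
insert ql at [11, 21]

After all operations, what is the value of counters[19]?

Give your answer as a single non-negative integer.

Answer: 2

Derivation:
Step 1: insert ubx at [16, 19] -> counters=[0,0,0,0,0,0,0,0,0,0,0,0,0,0,0,0,1,0,0,1,0,0,0]
Step 2: insert u at [1, 4] -> counters=[0,1,0,0,1,0,0,0,0,0,0,0,0,0,0,0,1,0,0,1,0,0,0]
Step 3: insert inv at [2, 8] -> counters=[0,1,1,0,1,0,0,0,1,0,0,0,0,0,0,0,1,0,0,1,0,0,0]
Step 4: insert s at [10, 14] -> counters=[0,1,1,0,1,0,0,0,1,0,1,0,0,0,1,0,1,0,0,1,0,0,0]
Step 5: insert am at [1, 19] -> counters=[0,2,1,0,1,0,0,0,1,0,1,0,0,0,1,0,1,0,0,2,0,0,0]
Step 6: insert sjo at [6, 13] -> counters=[0,2,1,0,1,0,1,0,1,0,1,0,0,1,1,0,1,0,0,2,0,0,0]
Step 7: insert cft at [12, 18] -> counters=[0,2,1,0,1,0,1,0,1,0,1,0,1,1,1,0,1,0,1,2,0,0,0]
Step 8: insert k at [10, 21] -> counters=[0,2,1,0,1,0,1,0,1,0,2,0,1,1,1,0,1,0,1,2,0,1,0]
Step 9: insert bhz at [7, 16] -> counters=[0,2,1,0,1,0,1,1,1,0,2,0,1,1,1,0,2,0,1,2,0,1,0]
Step 10: insert e at [13, 16] -> counters=[0,2,1,0,1,0,1,1,1,0,2,0,1,2,1,0,3,0,1,2,0,1,0]
Step 11: insert w at [11, 14] -> counters=[0,2,1,0,1,0,1,1,1,0,2,1,1,2,2,0,3,0,1,2,0,1,0]
Step 12: insert ql at [11, 21] -> counters=[0,2,1,0,1,0,1,1,1,0,2,2,1,2,2,0,3,0,1,2,0,2,0]
Final counters=[0,2,1,0,1,0,1,1,1,0,2,2,1,2,2,0,3,0,1,2,0,2,0] -> counters[19]=2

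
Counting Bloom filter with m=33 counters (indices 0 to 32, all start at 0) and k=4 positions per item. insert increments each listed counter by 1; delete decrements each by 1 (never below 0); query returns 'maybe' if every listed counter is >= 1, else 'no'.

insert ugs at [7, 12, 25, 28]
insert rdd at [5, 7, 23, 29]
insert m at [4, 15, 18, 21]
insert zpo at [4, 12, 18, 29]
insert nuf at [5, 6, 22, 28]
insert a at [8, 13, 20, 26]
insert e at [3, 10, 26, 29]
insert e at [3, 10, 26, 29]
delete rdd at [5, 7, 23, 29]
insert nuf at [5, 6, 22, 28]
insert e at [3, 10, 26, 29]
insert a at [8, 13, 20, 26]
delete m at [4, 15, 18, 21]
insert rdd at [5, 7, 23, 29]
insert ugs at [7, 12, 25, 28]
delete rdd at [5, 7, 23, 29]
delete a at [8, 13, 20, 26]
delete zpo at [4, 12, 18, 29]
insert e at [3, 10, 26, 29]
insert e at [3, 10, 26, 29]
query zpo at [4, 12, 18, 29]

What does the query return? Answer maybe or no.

Step 1: insert ugs at [7, 12, 25, 28] -> counters=[0,0,0,0,0,0,0,1,0,0,0,0,1,0,0,0,0,0,0,0,0,0,0,0,0,1,0,0,1,0,0,0,0]
Step 2: insert rdd at [5, 7, 23, 29] -> counters=[0,0,0,0,0,1,0,2,0,0,0,0,1,0,0,0,0,0,0,0,0,0,0,1,0,1,0,0,1,1,0,0,0]
Step 3: insert m at [4, 15, 18, 21] -> counters=[0,0,0,0,1,1,0,2,0,0,0,0,1,0,0,1,0,0,1,0,0,1,0,1,0,1,0,0,1,1,0,0,0]
Step 4: insert zpo at [4, 12, 18, 29] -> counters=[0,0,0,0,2,1,0,2,0,0,0,0,2,0,0,1,0,0,2,0,0,1,0,1,0,1,0,0,1,2,0,0,0]
Step 5: insert nuf at [5, 6, 22, 28] -> counters=[0,0,0,0,2,2,1,2,0,0,0,0,2,0,0,1,0,0,2,0,0,1,1,1,0,1,0,0,2,2,0,0,0]
Step 6: insert a at [8, 13, 20, 26] -> counters=[0,0,0,0,2,2,1,2,1,0,0,0,2,1,0,1,0,0,2,0,1,1,1,1,0,1,1,0,2,2,0,0,0]
Step 7: insert e at [3, 10, 26, 29] -> counters=[0,0,0,1,2,2,1,2,1,0,1,0,2,1,0,1,0,0,2,0,1,1,1,1,0,1,2,0,2,3,0,0,0]
Step 8: insert e at [3, 10, 26, 29] -> counters=[0,0,0,2,2,2,1,2,1,0,2,0,2,1,0,1,0,0,2,0,1,1,1,1,0,1,3,0,2,4,0,0,0]
Step 9: delete rdd at [5, 7, 23, 29] -> counters=[0,0,0,2,2,1,1,1,1,0,2,0,2,1,0,1,0,0,2,0,1,1,1,0,0,1,3,0,2,3,0,0,0]
Step 10: insert nuf at [5, 6, 22, 28] -> counters=[0,0,0,2,2,2,2,1,1,0,2,0,2,1,0,1,0,0,2,0,1,1,2,0,0,1,3,0,3,3,0,0,0]
Step 11: insert e at [3, 10, 26, 29] -> counters=[0,0,0,3,2,2,2,1,1,0,3,0,2,1,0,1,0,0,2,0,1,1,2,0,0,1,4,0,3,4,0,0,0]
Step 12: insert a at [8, 13, 20, 26] -> counters=[0,0,0,3,2,2,2,1,2,0,3,0,2,2,0,1,0,0,2,0,2,1,2,0,0,1,5,0,3,4,0,0,0]
Step 13: delete m at [4, 15, 18, 21] -> counters=[0,0,0,3,1,2,2,1,2,0,3,0,2,2,0,0,0,0,1,0,2,0,2,0,0,1,5,0,3,4,0,0,0]
Step 14: insert rdd at [5, 7, 23, 29] -> counters=[0,0,0,3,1,3,2,2,2,0,3,0,2,2,0,0,0,0,1,0,2,0,2,1,0,1,5,0,3,5,0,0,0]
Step 15: insert ugs at [7, 12, 25, 28] -> counters=[0,0,0,3,1,3,2,3,2,0,3,0,3,2,0,0,0,0,1,0,2,0,2,1,0,2,5,0,4,5,0,0,0]
Step 16: delete rdd at [5, 7, 23, 29] -> counters=[0,0,0,3,1,2,2,2,2,0,3,0,3,2,0,0,0,0,1,0,2,0,2,0,0,2,5,0,4,4,0,0,0]
Step 17: delete a at [8, 13, 20, 26] -> counters=[0,0,0,3,1,2,2,2,1,0,3,0,3,1,0,0,0,0,1,0,1,0,2,0,0,2,4,0,4,4,0,0,0]
Step 18: delete zpo at [4, 12, 18, 29] -> counters=[0,0,0,3,0,2,2,2,1,0,3,0,2,1,0,0,0,0,0,0,1,0,2,0,0,2,4,0,4,3,0,0,0]
Step 19: insert e at [3, 10, 26, 29] -> counters=[0,0,0,4,0,2,2,2,1,0,4,0,2,1,0,0,0,0,0,0,1,0,2,0,0,2,5,0,4,4,0,0,0]
Step 20: insert e at [3, 10, 26, 29] -> counters=[0,0,0,5,0,2,2,2,1,0,5,0,2,1,0,0,0,0,0,0,1,0,2,0,0,2,6,0,4,5,0,0,0]
Query zpo: check counters[4]=0 counters[12]=2 counters[18]=0 counters[29]=5 -> no

Answer: no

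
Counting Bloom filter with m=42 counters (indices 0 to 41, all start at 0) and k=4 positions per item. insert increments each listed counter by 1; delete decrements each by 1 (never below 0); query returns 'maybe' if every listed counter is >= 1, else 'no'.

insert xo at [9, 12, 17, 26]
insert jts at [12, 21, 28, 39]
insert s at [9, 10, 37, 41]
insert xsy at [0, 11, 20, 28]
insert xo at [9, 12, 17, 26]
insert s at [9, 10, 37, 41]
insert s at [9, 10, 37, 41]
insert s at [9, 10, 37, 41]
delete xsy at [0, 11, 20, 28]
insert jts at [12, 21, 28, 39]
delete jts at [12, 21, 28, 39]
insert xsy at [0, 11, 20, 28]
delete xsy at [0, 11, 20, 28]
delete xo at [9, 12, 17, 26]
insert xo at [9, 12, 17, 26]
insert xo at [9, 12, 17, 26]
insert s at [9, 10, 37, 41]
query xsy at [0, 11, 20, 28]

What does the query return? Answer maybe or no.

Step 1: insert xo at [9, 12, 17, 26] -> counters=[0,0,0,0,0,0,0,0,0,1,0,0,1,0,0,0,0,1,0,0,0,0,0,0,0,0,1,0,0,0,0,0,0,0,0,0,0,0,0,0,0,0]
Step 2: insert jts at [12, 21, 28, 39] -> counters=[0,0,0,0,0,0,0,0,0,1,0,0,2,0,0,0,0,1,0,0,0,1,0,0,0,0,1,0,1,0,0,0,0,0,0,0,0,0,0,1,0,0]
Step 3: insert s at [9, 10, 37, 41] -> counters=[0,0,0,0,0,0,0,0,0,2,1,0,2,0,0,0,0,1,0,0,0,1,0,0,0,0,1,0,1,0,0,0,0,0,0,0,0,1,0,1,0,1]
Step 4: insert xsy at [0, 11, 20, 28] -> counters=[1,0,0,0,0,0,0,0,0,2,1,1,2,0,0,0,0,1,0,0,1,1,0,0,0,0,1,0,2,0,0,0,0,0,0,0,0,1,0,1,0,1]
Step 5: insert xo at [9, 12, 17, 26] -> counters=[1,0,0,0,0,0,0,0,0,3,1,1,3,0,0,0,0,2,0,0,1,1,0,0,0,0,2,0,2,0,0,0,0,0,0,0,0,1,0,1,0,1]
Step 6: insert s at [9, 10, 37, 41] -> counters=[1,0,0,0,0,0,0,0,0,4,2,1,3,0,0,0,0,2,0,0,1,1,0,0,0,0,2,0,2,0,0,0,0,0,0,0,0,2,0,1,0,2]
Step 7: insert s at [9, 10, 37, 41] -> counters=[1,0,0,0,0,0,0,0,0,5,3,1,3,0,0,0,0,2,0,0,1,1,0,0,0,0,2,0,2,0,0,0,0,0,0,0,0,3,0,1,0,3]
Step 8: insert s at [9, 10, 37, 41] -> counters=[1,0,0,0,0,0,0,0,0,6,4,1,3,0,0,0,0,2,0,0,1,1,0,0,0,0,2,0,2,0,0,0,0,0,0,0,0,4,0,1,0,4]
Step 9: delete xsy at [0, 11, 20, 28] -> counters=[0,0,0,0,0,0,0,0,0,6,4,0,3,0,0,0,0,2,0,0,0,1,0,0,0,0,2,0,1,0,0,0,0,0,0,0,0,4,0,1,0,4]
Step 10: insert jts at [12, 21, 28, 39] -> counters=[0,0,0,0,0,0,0,0,0,6,4,0,4,0,0,0,0,2,0,0,0,2,0,0,0,0,2,0,2,0,0,0,0,0,0,0,0,4,0,2,0,4]
Step 11: delete jts at [12, 21, 28, 39] -> counters=[0,0,0,0,0,0,0,0,0,6,4,0,3,0,0,0,0,2,0,0,0,1,0,0,0,0,2,0,1,0,0,0,0,0,0,0,0,4,0,1,0,4]
Step 12: insert xsy at [0, 11, 20, 28] -> counters=[1,0,0,0,0,0,0,0,0,6,4,1,3,0,0,0,0,2,0,0,1,1,0,0,0,0,2,0,2,0,0,0,0,0,0,0,0,4,0,1,0,4]
Step 13: delete xsy at [0, 11, 20, 28] -> counters=[0,0,0,0,0,0,0,0,0,6,4,0,3,0,0,0,0,2,0,0,0,1,0,0,0,0,2,0,1,0,0,0,0,0,0,0,0,4,0,1,0,4]
Step 14: delete xo at [9, 12, 17, 26] -> counters=[0,0,0,0,0,0,0,0,0,5,4,0,2,0,0,0,0,1,0,0,0,1,0,0,0,0,1,0,1,0,0,0,0,0,0,0,0,4,0,1,0,4]
Step 15: insert xo at [9, 12, 17, 26] -> counters=[0,0,0,0,0,0,0,0,0,6,4,0,3,0,0,0,0,2,0,0,0,1,0,0,0,0,2,0,1,0,0,0,0,0,0,0,0,4,0,1,0,4]
Step 16: insert xo at [9, 12, 17, 26] -> counters=[0,0,0,0,0,0,0,0,0,7,4,0,4,0,0,0,0,3,0,0,0,1,0,0,0,0,3,0,1,0,0,0,0,0,0,0,0,4,0,1,0,4]
Step 17: insert s at [9, 10, 37, 41] -> counters=[0,0,0,0,0,0,0,0,0,8,5,0,4,0,0,0,0,3,0,0,0,1,0,0,0,0,3,0,1,0,0,0,0,0,0,0,0,5,0,1,0,5]
Query xsy: check counters[0]=0 counters[11]=0 counters[20]=0 counters[28]=1 -> no

Answer: no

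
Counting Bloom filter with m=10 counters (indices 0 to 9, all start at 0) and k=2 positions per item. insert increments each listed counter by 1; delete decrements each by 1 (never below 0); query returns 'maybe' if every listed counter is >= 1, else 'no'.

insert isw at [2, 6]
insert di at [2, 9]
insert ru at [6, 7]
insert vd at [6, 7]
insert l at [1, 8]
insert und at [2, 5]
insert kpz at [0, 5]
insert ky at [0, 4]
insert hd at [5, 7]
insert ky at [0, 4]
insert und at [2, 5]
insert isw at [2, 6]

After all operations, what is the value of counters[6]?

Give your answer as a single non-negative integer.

Step 1: insert isw at [2, 6] -> counters=[0,0,1,0,0,0,1,0,0,0]
Step 2: insert di at [2, 9] -> counters=[0,0,2,0,0,0,1,0,0,1]
Step 3: insert ru at [6, 7] -> counters=[0,0,2,0,0,0,2,1,0,1]
Step 4: insert vd at [6, 7] -> counters=[0,0,2,0,0,0,3,2,0,1]
Step 5: insert l at [1, 8] -> counters=[0,1,2,0,0,0,3,2,1,1]
Step 6: insert und at [2, 5] -> counters=[0,1,3,0,0,1,3,2,1,1]
Step 7: insert kpz at [0, 5] -> counters=[1,1,3,0,0,2,3,2,1,1]
Step 8: insert ky at [0, 4] -> counters=[2,1,3,0,1,2,3,2,1,1]
Step 9: insert hd at [5, 7] -> counters=[2,1,3,0,1,3,3,3,1,1]
Step 10: insert ky at [0, 4] -> counters=[3,1,3,0,2,3,3,3,1,1]
Step 11: insert und at [2, 5] -> counters=[3,1,4,0,2,4,3,3,1,1]
Step 12: insert isw at [2, 6] -> counters=[3,1,5,0,2,4,4,3,1,1]
Final counters=[3,1,5,0,2,4,4,3,1,1] -> counters[6]=4

Answer: 4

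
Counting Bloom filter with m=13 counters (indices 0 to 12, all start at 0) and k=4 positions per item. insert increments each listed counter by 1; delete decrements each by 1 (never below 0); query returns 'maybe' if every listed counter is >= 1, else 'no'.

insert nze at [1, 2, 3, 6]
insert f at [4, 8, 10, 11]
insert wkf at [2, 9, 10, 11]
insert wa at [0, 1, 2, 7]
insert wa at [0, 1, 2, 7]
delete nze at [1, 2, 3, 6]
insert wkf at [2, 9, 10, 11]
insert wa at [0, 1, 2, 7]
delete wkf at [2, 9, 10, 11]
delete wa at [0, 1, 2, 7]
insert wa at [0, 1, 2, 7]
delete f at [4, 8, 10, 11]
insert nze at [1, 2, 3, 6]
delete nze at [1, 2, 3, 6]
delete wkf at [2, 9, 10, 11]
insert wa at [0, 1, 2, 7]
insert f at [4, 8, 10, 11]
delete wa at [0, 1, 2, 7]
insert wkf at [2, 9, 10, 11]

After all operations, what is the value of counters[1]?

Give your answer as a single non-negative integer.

Step 1: insert nze at [1, 2, 3, 6] -> counters=[0,1,1,1,0,0,1,0,0,0,0,0,0]
Step 2: insert f at [4, 8, 10, 11] -> counters=[0,1,1,1,1,0,1,0,1,0,1,1,0]
Step 3: insert wkf at [2, 9, 10, 11] -> counters=[0,1,2,1,1,0,1,0,1,1,2,2,0]
Step 4: insert wa at [0, 1, 2, 7] -> counters=[1,2,3,1,1,0,1,1,1,1,2,2,0]
Step 5: insert wa at [0, 1, 2, 7] -> counters=[2,3,4,1,1,0,1,2,1,1,2,2,0]
Step 6: delete nze at [1, 2, 3, 6] -> counters=[2,2,3,0,1,0,0,2,1,1,2,2,0]
Step 7: insert wkf at [2, 9, 10, 11] -> counters=[2,2,4,0,1,0,0,2,1,2,3,3,0]
Step 8: insert wa at [0, 1, 2, 7] -> counters=[3,3,5,0,1,0,0,3,1,2,3,3,0]
Step 9: delete wkf at [2, 9, 10, 11] -> counters=[3,3,4,0,1,0,0,3,1,1,2,2,0]
Step 10: delete wa at [0, 1, 2, 7] -> counters=[2,2,3,0,1,0,0,2,1,1,2,2,0]
Step 11: insert wa at [0, 1, 2, 7] -> counters=[3,3,4,0,1,0,0,3,1,1,2,2,0]
Step 12: delete f at [4, 8, 10, 11] -> counters=[3,3,4,0,0,0,0,3,0,1,1,1,0]
Step 13: insert nze at [1, 2, 3, 6] -> counters=[3,4,5,1,0,0,1,3,0,1,1,1,0]
Step 14: delete nze at [1, 2, 3, 6] -> counters=[3,3,4,0,0,0,0,3,0,1,1,1,0]
Step 15: delete wkf at [2, 9, 10, 11] -> counters=[3,3,3,0,0,0,0,3,0,0,0,0,0]
Step 16: insert wa at [0, 1, 2, 7] -> counters=[4,4,4,0,0,0,0,4,0,0,0,0,0]
Step 17: insert f at [4, 8, 10, 11] -> counters=[4,4,4,0,1,0,0,4,1,0,1,1,0]
Step 18: delete wa at [0, 1, 2, 7] -> counters=[3,3,3,0,1,0,0,3,1,0,1,1,0]
Step 19: insert wkf at [2, 9, 10, 11] -> counters=[3,3,4,0,1,0,0,3,1,1,2,2,0]
Final counters=[3,3,4,0,1,0,0,3,1,1,2,2,0] -> counters[1]=3

Answer: 3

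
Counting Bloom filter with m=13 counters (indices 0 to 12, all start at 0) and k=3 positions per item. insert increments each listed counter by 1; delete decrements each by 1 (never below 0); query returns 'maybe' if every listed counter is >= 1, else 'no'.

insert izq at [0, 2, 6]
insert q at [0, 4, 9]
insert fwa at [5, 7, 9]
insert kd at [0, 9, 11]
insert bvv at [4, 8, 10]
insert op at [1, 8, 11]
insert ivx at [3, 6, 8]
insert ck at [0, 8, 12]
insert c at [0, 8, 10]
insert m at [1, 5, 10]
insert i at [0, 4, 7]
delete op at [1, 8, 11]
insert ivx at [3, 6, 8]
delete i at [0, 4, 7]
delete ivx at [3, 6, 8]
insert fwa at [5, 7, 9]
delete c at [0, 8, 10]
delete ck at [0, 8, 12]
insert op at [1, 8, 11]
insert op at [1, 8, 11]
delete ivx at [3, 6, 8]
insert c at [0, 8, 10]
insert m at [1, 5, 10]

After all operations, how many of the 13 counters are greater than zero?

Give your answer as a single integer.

Answer: 11

Derivation:
Step 1: insert izq at [0, 2, 6] -> counters=[1,0,1,0,0,0,1,0,0,0,0,0,0]
Step 2: insert q at [0, 4, 9] -> counters=[2,0,1,0,1,0,1,0,0,1,0,0,0]
Step 3: insert fwa at [5, 7, 9] -> counters=[2,0,1,0,1,1,1,1,0,2,0,0,0]
Step 4: insert kd at [0, 9, 11] -> counters=[3,0,1,0,1,1,1,1,0,3,0,1,0]
Step 5: insert bvv at [4, 8, 10] -> counters=[3,0,1,0,2,1,1,1,1,3,1,1,0]
Step 6: insert op at [1, 8, 11] -> counters=[3,1,1,0,2,1,1,1,2,3,1,2,0]
Step 7: insert ivx at [3, 6, 8] -> counters=[3,1,1,1,2,1,2,1,3,3,1,2,0]
Step 8: insert ck at [0, 8, 12] -> counters=[4,1,1,1,2,1,2,1,4,3,1,2,1]
Step 9: insert c at [0, 8, 10] -> counters=[5,1,1,1,2,1,2,1,5,3,2,2,1]
Step 10: insert m at [1, 5, 10] -> counters=[5,2,1,1,2,2,2,1,5,3,3,2,1]
Step 11: insert i at [0, 4, 7] -> counters=[6,2,1,1,3,2,2,2,5,3,3,2,1]
Step 12: delete op at [1, 8, 11] -> counters=[6,1,1,1,3,2,2,2,4,3,3,1,1]
Step 13: insert ivx at [3, 6, 8] -> counters=[6,1,1,2,3,2,3,2,5,3,3,1,1]
Step 14: delete i at [0, 4, 7] -> counters=[5,1,1,2,2,2,3,1,5,3,3,1,1]
Step 15: delete ivx at [3, 6, 8] -> counters=[5,1,1,1,2,2,2,1,4,3,3,1,1]
Step 16: insert fwa at [5, 7, 9] -> counters=[5,1,1,1,2,3,2,2,4,4,3,1,1]
Step 17: delete c at [0, 8, 10] -> counters=[4,1,1,1,2,3,2,2,3,4,2,1,1]
Step 18: delete ck at [0, 8, 12] -> counters=[3,1,1,1,2,3,2,2,2,4,2,1,0]
Step 19: insert op at [1, 8, 11] -> counters=[3,2,1,1,2,3,2,2,3,4,2,2,0]
Step 20: insert op at [1, 8, 11] -> counters=[3,3,1,1,2,3,2,2,4,4,2,3,0]
Step 21: delete ivx at [3, 6, 8] -> counters=[3,3,1,0,2,3,1,2,3,4,2,3,0]
Step 22: insert c at [0, 8, 10] -> counters=[4,3,1,0,2,3,1,2,4,4,3,3,0]
Step 23: insert m at [1, 5, 10] -> counters=[4,4,1,0,2,4,1,2,4,4,4,3,0]
Final counters=[4,4,1,0,2,4,1,2,4,4,4,3,0] -> 11 nonzero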